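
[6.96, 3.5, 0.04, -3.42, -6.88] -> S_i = 6.96 + -3.46*i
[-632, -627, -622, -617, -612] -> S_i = -632 + 5*i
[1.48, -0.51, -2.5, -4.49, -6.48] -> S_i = 1.48 + -1.99*i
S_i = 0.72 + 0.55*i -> [0.72, 1.27, 1.82, 2.37, 2.92]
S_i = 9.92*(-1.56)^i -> [9.92, -15.48, 24.14, -37.66, 58.75]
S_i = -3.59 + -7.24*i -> [-3.59, -10.83, -18.07, -25.31, -32.55]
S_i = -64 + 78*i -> [-64, 14, 92, 170, 248]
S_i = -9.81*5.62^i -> [-9.81, -55.13, -309.84, -1741.32, -9786.2]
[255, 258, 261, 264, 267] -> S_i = 255 + 3*i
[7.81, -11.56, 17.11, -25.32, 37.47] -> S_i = 7.81*(-1.48)^i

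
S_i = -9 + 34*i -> [-9, 25, 59, 93, 127]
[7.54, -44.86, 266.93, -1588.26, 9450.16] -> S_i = 7.54*(-5.95)^i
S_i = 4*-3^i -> [4, -12, 36, -108, 324]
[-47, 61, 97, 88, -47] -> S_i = Random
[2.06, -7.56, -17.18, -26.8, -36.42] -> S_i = 2.06 + -9.62*i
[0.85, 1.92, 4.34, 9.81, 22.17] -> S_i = 0.85*2.26^i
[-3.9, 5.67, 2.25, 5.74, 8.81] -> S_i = Random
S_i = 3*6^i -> [3, 18, 108, 648, 3888]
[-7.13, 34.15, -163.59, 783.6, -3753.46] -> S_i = -7.13*(-4.79)^i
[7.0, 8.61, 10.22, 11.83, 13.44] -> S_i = 7.00 + 1.61*i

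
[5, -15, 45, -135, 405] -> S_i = 5*-3^i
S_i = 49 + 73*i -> [49, 122, 195, 268, 341]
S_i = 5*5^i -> [5, 25, 125, 625, 3125]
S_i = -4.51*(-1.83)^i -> [-4.51, 8.25, -15.1, 27.64, -50.58]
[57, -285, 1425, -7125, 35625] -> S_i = 57*-5^i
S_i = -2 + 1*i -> [-2, -1, 0, 1, 2]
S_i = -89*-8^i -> [-89, 712, -5696, 45568, -364544]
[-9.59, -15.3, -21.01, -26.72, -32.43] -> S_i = -9.59 + -5.71*i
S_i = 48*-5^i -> [48, -240, 1200, -6000, 30000]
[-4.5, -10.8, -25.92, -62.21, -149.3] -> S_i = -4.50*2.40^i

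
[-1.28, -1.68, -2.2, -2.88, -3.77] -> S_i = -1.28*1.31^i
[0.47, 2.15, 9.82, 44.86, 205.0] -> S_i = 0.47*4.57^i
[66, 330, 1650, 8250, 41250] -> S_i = 66*5^i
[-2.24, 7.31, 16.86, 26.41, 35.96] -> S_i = -2.24 + 9.55*i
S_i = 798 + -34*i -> [798, 764, 730, 696, 662]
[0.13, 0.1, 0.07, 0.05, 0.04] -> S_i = 0.13*0.74^i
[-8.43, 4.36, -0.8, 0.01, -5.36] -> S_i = Random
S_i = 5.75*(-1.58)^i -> [5.75, -9.09, 14.35, -22.68, 35.83]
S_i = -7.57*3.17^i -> [-7.57, -24.0, -76.07, -241.14, -764.42]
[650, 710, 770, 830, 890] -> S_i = 650 + 60*i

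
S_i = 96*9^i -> [96, 864, 7776, 69984, 629856]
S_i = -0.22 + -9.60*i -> [-0.22, -9.82, -19.42, -29.02, -38.62]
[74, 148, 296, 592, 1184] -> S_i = 74*2^i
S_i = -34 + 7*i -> [-34, -27, -20, -13, -6]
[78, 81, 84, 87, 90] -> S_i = 78 + 3*i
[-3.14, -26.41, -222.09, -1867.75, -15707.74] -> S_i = -3.14*8.41^i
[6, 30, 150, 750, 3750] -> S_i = 6*5^i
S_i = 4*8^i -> [4, 32, 256, 2048, 16384]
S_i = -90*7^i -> [-90, -630, -4410, -30870, -216090]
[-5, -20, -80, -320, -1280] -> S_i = -5*4^i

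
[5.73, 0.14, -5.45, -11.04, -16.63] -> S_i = 5.73 + -5.59*i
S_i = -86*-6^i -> [-86, 516, -3096, 18576, -111456]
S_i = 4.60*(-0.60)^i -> [4.6, -2.76, 1.66, -0.99, 0.6]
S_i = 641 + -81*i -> [641, 560, 479, 398, 317]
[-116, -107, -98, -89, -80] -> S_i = -116 + 9*i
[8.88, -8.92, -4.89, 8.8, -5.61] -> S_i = Random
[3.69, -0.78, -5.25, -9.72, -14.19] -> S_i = 3.69 + -4.47*i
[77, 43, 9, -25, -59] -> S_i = 77 + -34*i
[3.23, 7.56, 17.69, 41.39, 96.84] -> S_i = 3.23*2.34^i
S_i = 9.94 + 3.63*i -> [9.94, 13.57, 17.2, 20.83, 24.46]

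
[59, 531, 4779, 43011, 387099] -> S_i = 59*9^i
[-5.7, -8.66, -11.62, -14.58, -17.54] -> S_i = -5.70 + -2.96*i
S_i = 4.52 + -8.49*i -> [4.52, -3.97, -12.46, -20.95, -29.44]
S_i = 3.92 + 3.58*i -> [3.92, 7.5, 11.08, 14.66, 18.24]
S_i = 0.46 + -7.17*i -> [0.46, -6.71, -13.88, -21.05, -28.22]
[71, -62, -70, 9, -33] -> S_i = Random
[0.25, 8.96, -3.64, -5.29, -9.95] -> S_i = Random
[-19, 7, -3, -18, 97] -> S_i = Random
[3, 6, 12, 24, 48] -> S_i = 3*2^i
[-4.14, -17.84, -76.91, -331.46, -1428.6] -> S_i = -4.14*4.31^i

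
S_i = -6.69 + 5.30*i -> [-6.69, -1.39, 3.91, 9.21, 14.51]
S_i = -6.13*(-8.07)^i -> [-6.13, 49.47, -399.22, 3221.67, -25998.88]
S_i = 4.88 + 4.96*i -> [4.88, 9.84, 14.8, 19.76, 24.72]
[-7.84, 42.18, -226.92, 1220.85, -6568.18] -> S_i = -7.84*(-5.38)^i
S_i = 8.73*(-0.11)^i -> [8.73, -0.96, 0.11, -0.01, 0.0]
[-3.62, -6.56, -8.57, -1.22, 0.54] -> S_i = Random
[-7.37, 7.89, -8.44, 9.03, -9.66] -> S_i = -7.37*(-1.07)^i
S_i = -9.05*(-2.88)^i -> [-9.05, 26.06, -75.06, 216.19, -622.61]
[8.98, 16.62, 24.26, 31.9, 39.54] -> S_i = 8.98 + 7.64*i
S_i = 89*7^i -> [89, 623, 4361, 30527, 213689]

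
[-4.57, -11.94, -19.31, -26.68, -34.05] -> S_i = -4.57 + -7.37*i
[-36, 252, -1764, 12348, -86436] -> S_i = -36*-7^i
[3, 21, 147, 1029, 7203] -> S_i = 3*7^i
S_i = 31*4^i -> [31, 124, 496, 1984, 7936]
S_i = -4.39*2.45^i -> [-4.39, -10.76, -26.35, -64.56, -158.17]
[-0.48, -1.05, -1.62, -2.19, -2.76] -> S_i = -0.48 + -0.57*i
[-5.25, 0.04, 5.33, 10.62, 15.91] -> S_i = -5.25 + 5.29*i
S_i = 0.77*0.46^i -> [0.77, 0.35, 0.16, 0.07, 0.03]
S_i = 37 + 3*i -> [37, 40, 43, 46, 49]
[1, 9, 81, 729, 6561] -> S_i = 1*9^i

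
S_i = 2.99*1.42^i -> [2.99, 4.25, 6.03, 8.56, 12.16]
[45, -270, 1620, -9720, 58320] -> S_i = 45*-6^i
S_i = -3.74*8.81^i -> [-3.74, -32.95, -290.28, -2557.4, -22530.73]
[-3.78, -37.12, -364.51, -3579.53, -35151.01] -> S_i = -3.78*9.82^i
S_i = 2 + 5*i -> [2, 7, 12, 17, 22]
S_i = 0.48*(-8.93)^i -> [0.48, -4.29, 38.28, -341.82, 3052.44]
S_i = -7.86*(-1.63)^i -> [-7.86, 12.81, -20.88, 34.04, -55.48]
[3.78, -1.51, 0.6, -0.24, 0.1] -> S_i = 3.78*(-0.40)^i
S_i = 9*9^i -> [9, 81, 729, 6561, 59049]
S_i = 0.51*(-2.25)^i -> [0.51, -1.15, 2.58, -5.81, 13.07]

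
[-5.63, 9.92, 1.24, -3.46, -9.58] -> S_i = Random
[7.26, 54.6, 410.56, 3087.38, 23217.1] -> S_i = 7.26*7.52^i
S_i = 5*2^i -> [5, 10, 20, 40, 80]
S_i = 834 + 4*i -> [834, 838, 842, 846, 850]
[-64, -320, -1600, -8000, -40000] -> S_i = -64*5^i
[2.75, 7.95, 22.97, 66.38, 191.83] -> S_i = 2.75*2.89^i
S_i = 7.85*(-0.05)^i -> [7.85, -0.39, 0.02, -0.0, 0.0]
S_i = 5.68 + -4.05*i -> [5.68, 1.63, -2.42, -6.47, -10.52]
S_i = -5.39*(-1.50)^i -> [-5.39, 8.08, -12.13, 18.19, -27.29]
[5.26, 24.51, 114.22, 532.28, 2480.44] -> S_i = 5.26*4.66^i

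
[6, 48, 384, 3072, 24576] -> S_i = 6*8^i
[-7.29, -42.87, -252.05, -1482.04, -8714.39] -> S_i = -7.29*5.88^i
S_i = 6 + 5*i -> [6, 11, 16, 21, 26]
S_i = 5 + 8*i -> [5, 13, 21, 29, 37]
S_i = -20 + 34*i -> [-20, 14, 48, 82, 116]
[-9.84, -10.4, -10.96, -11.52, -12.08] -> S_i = -9.84 + -0.56*i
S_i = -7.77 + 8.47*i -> [-7.77, 0.7, 9.17, 17.64, 26.11]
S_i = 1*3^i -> [1, 3, 9, 27, 81]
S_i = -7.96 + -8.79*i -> [-7.96, -16.75, -25.54, -34.33, -43.12]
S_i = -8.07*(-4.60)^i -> [-8.07, 37.12, -170.76, 785.5, -3613.31]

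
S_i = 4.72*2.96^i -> [4.72, 13.97, 41.35, 122.41, 362.33]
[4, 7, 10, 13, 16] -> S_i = 4 + 3*i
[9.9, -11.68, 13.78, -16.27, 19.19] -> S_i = 9.90*(-1.18)^i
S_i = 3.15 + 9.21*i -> [3.15, 12.36, 21.57, 30.78, 39.99]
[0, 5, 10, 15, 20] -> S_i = 0 + 5*i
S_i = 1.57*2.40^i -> [1.57, 3.77, 9.04, 21.7, 52.09]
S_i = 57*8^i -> [57, 456, 3648, 29184, 233472]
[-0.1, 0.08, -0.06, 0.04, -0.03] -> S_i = -0.10*(-0.76)^i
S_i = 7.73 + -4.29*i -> [7.73, 3.44, -0.85, -5.14, -9.43]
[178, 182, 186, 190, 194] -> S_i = 178 + 4*i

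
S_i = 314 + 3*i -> [314, 317, 320, 323, 326]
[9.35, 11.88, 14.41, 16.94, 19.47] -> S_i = 9.35 + 2.53*i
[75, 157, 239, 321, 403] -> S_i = 75 + 82*i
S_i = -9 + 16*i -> [-9, 7, 23, 39, 55]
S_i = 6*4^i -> [6, 24, 96, 384, 1536]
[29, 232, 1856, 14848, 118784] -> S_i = 29*8^i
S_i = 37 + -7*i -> [37, 30, 23, 16, 9]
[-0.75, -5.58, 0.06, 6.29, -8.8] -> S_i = Random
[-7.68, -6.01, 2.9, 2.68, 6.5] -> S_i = Random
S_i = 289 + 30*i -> [289, 319, 349, 379, 409]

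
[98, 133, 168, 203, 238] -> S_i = 98 + 35*i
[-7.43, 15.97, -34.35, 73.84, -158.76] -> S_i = -7.43*(-2.15)^i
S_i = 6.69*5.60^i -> [6.69, 37.46, 209.8, 1174.87, 6579.28]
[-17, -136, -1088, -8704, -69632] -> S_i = -17*8^i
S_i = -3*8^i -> [-3, -24, -192, -1536, -12288]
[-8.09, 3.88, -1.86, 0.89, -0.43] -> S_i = -8.09*(-0.48)^i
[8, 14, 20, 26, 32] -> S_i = 8 + 6*i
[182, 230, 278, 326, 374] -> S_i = 182 + 48*i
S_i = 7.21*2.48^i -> [7.21, 17.88, 44.34, 109.97, 272.74]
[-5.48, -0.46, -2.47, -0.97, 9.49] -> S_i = Random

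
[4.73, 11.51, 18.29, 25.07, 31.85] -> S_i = 4.73 + 6.78*i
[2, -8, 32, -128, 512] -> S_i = 2*-4^i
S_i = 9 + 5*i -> [9, 14, 19, 24, 29]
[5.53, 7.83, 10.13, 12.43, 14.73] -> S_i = 5.53 + 2.30*i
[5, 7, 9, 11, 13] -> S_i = 5 + 2*i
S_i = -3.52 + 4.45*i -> [-3.52, 0.93, 5.38, 9.83, 14.28]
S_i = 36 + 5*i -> [36, 41, 46, 51, 56]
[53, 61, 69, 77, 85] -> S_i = 53 + 8*i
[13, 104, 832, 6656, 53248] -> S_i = 13*8^i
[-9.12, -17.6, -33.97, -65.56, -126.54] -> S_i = -9.12*1.93^i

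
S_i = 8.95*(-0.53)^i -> [8.95, -4.74, 2.51, -1.33, 0.71]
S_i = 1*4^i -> [1, 4, 16, 64, 256]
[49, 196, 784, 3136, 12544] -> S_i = 49*4^i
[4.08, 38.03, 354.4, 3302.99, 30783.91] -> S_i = 4.08*9.32^i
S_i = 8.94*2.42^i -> [8.94, 21.63, 52.36, 126.7, 306.62]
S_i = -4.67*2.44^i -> [-4.67, -11.39, -27.8, -67.84, -165.53]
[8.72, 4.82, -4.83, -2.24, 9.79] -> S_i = Random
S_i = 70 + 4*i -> [70, 74, 78, 82, 86]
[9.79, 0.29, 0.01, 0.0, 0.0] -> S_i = 9.79*0.03^i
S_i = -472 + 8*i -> [-472, -464, -456, -448, -440]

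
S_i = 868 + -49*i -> [868, 819, 770, 721, 672]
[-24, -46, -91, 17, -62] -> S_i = Random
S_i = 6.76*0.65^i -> [6.76, 4.39, 2.86, 1.86, 1.21]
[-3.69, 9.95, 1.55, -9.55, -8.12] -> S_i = Random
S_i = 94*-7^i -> [94, -658, 4606, -32242, 225694]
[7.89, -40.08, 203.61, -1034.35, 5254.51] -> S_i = 7.89*(-5.08)^i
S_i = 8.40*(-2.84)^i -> [8.4, -23.86, 67.75, -192.41, 546.45]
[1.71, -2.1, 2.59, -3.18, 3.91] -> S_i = 1.71*(-1.23)^i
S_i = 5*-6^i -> [5, -30, 180, -1080, 6480]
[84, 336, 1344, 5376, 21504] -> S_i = 84*4^i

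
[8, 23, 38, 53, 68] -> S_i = 8 + 15*i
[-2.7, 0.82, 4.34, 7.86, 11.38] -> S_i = -2.70 + 3.52*i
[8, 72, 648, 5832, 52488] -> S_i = 8*9^i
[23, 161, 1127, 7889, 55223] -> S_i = 23*7^i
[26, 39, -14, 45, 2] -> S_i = Random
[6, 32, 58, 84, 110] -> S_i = 6 + 26*i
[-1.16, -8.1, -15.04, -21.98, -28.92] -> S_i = -1.16 + -6.94*i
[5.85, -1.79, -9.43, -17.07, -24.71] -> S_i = 5.85 + -7.64*i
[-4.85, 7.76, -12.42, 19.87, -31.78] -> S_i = -4.85*(-1.60)^i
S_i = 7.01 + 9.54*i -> [7.01, 16.55, 26.09, 35.63, 45.17]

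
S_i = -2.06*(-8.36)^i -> [-2.06, 17.22, -143.97, 1203.61, -10062.19]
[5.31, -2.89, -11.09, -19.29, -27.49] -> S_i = 5.31 + -8.20*i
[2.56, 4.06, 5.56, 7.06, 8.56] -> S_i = 2.56 + 1.50*i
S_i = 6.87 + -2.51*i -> [6.87, 4.36, 1.85, -0.66, -3.17]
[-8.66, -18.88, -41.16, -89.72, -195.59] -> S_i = -8.66*2.18^i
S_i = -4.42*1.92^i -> [-4.42, -8.49, -16.29, -31.28, -60.07]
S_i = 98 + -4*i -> [98, 94, 90, 86, 82]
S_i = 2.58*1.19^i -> [2.58, 3.07, 3.65, 4.35, 5.17]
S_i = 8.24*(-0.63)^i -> [8.24, -5.19, 3.27, -2.06, 1.3]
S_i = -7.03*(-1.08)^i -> [-7.03, 7.59, -8.2, 8.86, -9.56]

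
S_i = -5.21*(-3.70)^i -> [-5.21, 19.28, -71.32, 263.9, -976.44]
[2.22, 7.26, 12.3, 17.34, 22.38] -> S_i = 2.22 + 5.04*i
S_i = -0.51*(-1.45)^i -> [-0.51, 0.74, -1.07, 1.55, -2.25]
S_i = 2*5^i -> [2, 10, 50, 250, 1250]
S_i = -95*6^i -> [-95, -570, -3420, -20520, -123120]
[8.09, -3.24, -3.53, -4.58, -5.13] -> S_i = Random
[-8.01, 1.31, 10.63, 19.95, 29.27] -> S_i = -8.01 + 9.32*i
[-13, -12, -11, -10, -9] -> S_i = -13 + 1*i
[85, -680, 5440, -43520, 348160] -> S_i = 85*-8^i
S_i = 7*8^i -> [7, 56, 448, 3584, 28672]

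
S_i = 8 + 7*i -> [8, 15, 22, 29, 36]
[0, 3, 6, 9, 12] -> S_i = 0 + 3*i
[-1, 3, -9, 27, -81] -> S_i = -1*-3^i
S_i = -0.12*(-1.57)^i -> [-0.12, 0.19, -0.3, 0.46, -0.73]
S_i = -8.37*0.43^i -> [-8.37, -3.6, -1.55, -0.67, -0.29]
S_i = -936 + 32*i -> [-936, -904, -872, -840, -808]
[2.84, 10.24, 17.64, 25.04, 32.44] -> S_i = 2.84 + 7.40*i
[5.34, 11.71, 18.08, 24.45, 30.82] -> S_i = 5.34 + 6.37*i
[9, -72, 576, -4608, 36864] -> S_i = 9*-8^i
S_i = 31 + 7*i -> [31, 38, 45, 52, 59]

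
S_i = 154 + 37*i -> [154, 191, 228, 265, 302]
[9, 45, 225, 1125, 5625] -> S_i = 9*5^i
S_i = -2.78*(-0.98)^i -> [-2.78, 2.72, -2.67, 2.62, -2.56]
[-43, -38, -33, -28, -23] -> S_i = -43 + 5*i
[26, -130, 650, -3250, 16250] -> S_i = 26*-5^i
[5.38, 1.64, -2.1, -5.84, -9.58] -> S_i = 5.38 + -3.74*i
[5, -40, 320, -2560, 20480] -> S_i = 5*-8^i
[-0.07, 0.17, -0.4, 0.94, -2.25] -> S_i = -0.07*(-2.38)^i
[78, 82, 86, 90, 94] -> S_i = 78 + 4*i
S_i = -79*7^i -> [-79, -553, -3871, -27097, -189679]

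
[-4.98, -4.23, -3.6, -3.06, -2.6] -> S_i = -4.98*0.85^i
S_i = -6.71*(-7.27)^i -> [-6.71, 48.78, -354.64, 2578.25, -18743.91]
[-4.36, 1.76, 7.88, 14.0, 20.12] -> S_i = -4.36 + 6.12*i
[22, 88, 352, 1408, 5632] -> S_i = 22*4^i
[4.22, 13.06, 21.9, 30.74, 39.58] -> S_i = 4.22 + 8.84*i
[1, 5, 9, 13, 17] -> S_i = 1 + 4*i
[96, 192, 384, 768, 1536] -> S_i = 96*2^i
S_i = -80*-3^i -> [-80, 240, -720, 2160, -6480]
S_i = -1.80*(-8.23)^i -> [-1.8, 14.81, -121.92, 1003.4, -8257.94]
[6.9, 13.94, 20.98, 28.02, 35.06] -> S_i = 6.90 + 7.04*i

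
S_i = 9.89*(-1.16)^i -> [9.89, -11.47, 13.31, -15.44, 17.91]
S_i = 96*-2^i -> [96, -192, 384, -768, 1536]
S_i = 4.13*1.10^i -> [4.13, 4.54, 5.0, 5.5, 6.05]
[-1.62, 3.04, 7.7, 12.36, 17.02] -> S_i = -1.62 + 4.66*i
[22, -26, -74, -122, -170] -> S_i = 22 + -48*i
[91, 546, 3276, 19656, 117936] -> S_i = 91*6^i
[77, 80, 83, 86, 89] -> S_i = 77 + 3*i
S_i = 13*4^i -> [13, 52, 208, 832, 3328]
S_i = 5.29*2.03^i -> [5.29, 10.74, 21.8, 44.25, 89.83]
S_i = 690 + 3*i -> [690, 693, 696, 699, 702]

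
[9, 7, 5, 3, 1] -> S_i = 9 + -2*i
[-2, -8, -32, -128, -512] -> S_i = -2*4^i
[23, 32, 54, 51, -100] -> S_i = Random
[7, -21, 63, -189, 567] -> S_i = 7*-3^i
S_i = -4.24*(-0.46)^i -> [-4.24, 1.95, -0.9, 0.41, -0.19]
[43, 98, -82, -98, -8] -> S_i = Random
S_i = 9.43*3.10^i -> [9.43, 29.23, 90.62, 280.93, 870.88]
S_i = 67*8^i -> [67, 536, 4288, 34304, 274432]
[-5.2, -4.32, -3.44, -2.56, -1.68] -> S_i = -5.20 + 0.88*i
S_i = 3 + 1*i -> [3, 4, 5, 6, 7]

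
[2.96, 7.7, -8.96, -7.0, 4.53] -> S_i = Random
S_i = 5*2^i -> [5, 10, 20, 40, 80]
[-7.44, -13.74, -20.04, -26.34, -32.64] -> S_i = -7.44 + -6.30*i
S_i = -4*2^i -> [-4, -8, -16, -32, -64]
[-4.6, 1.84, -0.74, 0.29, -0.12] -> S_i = -4.60*(-0.40)^i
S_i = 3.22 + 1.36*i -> [3.22, 4.58, 5.94, 7.3, 8.66]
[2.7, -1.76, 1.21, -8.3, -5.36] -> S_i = Random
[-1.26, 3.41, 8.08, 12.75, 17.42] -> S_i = -1.26 + 4.67*i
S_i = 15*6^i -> [15, 90, 540, 3240, 19440]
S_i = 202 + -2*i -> [202, 200, 198, 196, 194]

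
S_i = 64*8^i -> [64, 512, 4096, 32768, 262144]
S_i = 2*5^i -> [2, 10, 50, 250, 1250]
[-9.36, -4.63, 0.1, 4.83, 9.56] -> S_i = -9.36 + 4.73*i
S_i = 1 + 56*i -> [1, 57, 113, 169, 225]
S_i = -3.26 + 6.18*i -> [-3.26, 2.92, 9.1, 15.28, 21.46]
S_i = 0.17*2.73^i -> [0.17, 0.46, 1.27, 3.46, 9.44]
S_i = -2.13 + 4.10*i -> [-2.13, 1.97, 6.07, 10.17, 14.27]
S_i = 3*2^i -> [3, 6, 12, 24, 48]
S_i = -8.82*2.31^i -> [-8.82, -20.37, -47.06, -108.72, -251.14]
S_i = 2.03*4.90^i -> [2.03, 9.95, 48.74, 238.83, 1170.25]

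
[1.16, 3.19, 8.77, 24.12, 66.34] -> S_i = 1.16*2.75^i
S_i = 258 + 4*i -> [258, 262, 266, 270, 274]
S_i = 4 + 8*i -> [4, 12, 20, 28, 36]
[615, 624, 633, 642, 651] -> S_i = 615 + 9*i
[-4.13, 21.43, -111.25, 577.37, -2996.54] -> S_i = -4.13*(-5.19)^i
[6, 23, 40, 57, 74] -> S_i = 6 + 17*i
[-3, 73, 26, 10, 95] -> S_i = Random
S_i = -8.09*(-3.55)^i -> [-8.09, 28.72, -101.95, 361.94, -1284.88]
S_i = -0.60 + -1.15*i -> [-0.6, -1.75, -2.9, -4.05, -5.2]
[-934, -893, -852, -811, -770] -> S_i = -934 + 41*i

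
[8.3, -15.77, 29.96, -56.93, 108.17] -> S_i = 8.30*(-1.90)^i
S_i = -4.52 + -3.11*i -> [-4.52, -7.63, -10.74, -13.85, -16.96]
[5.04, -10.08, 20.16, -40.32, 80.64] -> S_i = 5.04*(-2.00)^i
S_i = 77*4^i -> [77, 308, 1232, 4928, 19712]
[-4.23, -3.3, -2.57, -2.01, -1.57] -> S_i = -4.23*0.78^i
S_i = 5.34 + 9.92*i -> [5.34, 15.26, 25.18, 35.1, 45.02]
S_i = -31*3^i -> [-31, -93, -279, -837, -2511]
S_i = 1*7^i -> [1, 7, 49, 343, 2401]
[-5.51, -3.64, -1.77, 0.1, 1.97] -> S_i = -5.51 + 1.87*i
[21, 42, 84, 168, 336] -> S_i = 21*2^i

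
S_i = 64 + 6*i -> [64, 70, 76, 82, 88]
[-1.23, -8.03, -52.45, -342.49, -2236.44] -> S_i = -1.23*6.53^i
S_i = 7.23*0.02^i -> [7.23, 0.14, 0.0, 0.0, 0.0]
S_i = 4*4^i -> [4, 16, 64, 256, 1024]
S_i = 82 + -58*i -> [82, 24, -34, -92, -150]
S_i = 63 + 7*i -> [63, 70, 77, 84, 91]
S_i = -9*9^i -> [-9, -81, -729, -6561, -59049]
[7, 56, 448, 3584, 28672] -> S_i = 7*8^i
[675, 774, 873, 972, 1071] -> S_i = 675 + 99*i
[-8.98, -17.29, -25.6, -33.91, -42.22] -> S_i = -8.98 + -8.31*i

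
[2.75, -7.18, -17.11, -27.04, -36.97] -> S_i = 2.75 + -9.93*i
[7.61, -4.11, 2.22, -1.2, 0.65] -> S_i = 7.61*(-0.54)^i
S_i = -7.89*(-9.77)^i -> [-7.89, 77.09, -753.12, 7358.02, -71887.81]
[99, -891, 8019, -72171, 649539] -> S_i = 99*-9^i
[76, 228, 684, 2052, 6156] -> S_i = 76*3^i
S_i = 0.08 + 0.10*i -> [0.08, 0.18, 0.28, 0.38, 0.48]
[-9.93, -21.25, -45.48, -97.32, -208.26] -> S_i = -9.93*2.14^i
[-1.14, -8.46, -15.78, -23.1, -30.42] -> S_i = -1.14 + -7.32*i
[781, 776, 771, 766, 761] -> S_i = 781 + -5*i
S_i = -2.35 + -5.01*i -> [-2.35, -7.36, -12.37, -17.38, -22.39]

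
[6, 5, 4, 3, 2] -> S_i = 6 + -1*i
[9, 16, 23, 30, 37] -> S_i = 9 + 7*i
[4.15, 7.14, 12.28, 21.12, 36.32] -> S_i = 4.15*1.72^i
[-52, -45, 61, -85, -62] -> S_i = Random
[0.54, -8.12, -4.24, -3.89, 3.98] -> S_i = Random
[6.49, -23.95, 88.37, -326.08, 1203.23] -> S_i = 6.49*(-3.69)^i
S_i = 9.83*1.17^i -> [9.83, 11.5, 13.46, 15.74, 18.42]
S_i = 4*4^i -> [4, 16, 64, 256, 1024]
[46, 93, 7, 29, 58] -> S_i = Random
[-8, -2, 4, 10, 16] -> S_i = -8 + 6*i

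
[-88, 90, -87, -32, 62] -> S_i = Random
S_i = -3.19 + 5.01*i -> [-3.19, 1.82, 6.83, 11.84, 16.85]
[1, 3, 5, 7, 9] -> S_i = 1 + 2*i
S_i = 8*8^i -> [8, 64, 512, 4096, 32768]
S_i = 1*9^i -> [1, 9, 81, 729, 6561]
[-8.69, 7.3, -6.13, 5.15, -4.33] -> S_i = -8.69*(-0.84)^i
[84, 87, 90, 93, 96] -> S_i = 84 + 3*i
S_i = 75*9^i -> [75, 675, 6075, 54675, 492075]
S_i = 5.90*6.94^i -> [5.9, 40.95, 284.17, 1972.11, 13686.42]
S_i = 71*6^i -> [71, 426, 2556, 15336, 92016]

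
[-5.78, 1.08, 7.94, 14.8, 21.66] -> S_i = -5.78 + 6.86*i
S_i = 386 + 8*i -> [386, 394, 402, 410, 418]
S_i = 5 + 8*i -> [5, 13, 21, 29, 37]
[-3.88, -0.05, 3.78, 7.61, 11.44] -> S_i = -3.88 + 3.83*i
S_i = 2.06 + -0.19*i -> [2.06, 1.87, 1.68, 1.49, 1.3]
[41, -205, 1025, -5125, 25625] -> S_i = 41*-5^i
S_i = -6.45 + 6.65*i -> [-6.45, 0.2, 6.85, 13.5, 20.15]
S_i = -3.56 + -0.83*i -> [-3.56, -4.39, -5.22, -6.05, -6.88]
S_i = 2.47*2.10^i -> [2.47, 5.19, 10.89, 22.87, 48.04]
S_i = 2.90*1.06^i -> [2.9, 3.07, 3.26, 3.45, 3.66]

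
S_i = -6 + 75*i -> [-6, 69, 144, 219, 294]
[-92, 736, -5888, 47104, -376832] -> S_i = -92*-8^i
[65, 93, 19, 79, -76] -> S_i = Random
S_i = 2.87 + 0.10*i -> [2.87, 2.97, 3.07, 3.17, 3.27]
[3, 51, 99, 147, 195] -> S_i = 3 + 48*i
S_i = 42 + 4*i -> [42, 46, 50, 54, 58]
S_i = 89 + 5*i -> [89, 94, 99, 104, 109]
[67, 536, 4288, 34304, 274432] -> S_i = 67*8^i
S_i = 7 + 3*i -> [7, 10, 13, 16, 19]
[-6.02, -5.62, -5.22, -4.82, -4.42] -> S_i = -6.02 + 0.40*i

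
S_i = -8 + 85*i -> [-8, 77, 162, 247, 332]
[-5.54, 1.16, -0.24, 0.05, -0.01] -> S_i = -5.54*(-0.21)^i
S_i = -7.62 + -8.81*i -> [-7.62, -16.43, -25.24, -34.05, -42.86]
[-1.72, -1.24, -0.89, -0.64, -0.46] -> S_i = -1.72*0.72^i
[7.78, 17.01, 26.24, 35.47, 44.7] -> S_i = 7.78 + 9.23*i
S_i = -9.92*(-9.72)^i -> [-9.92, 96.42, -937.23, 9109.83, -88547.59]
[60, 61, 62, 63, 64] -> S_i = 60 + 1*i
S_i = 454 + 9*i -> [454, 463, 472, 481, 490]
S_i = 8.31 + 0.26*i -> [8.31, 8.57, 8.83, 9.09, 9.35]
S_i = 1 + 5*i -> [1, 6, 11, 16, 21]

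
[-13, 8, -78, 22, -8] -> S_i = Random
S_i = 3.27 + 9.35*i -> [3.27, 12.62, 21.97, 31.32, 40.67]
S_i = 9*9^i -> [9, 81, 729, 6561, 59049]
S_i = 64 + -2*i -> [64, 62, 60, 58, 56]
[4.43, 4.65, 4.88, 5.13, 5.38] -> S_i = 4.43*1.05^i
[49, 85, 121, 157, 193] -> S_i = 49 + 36*i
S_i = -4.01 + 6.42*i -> [-4.01, 2.41, 8.83, 15.25, 21.67]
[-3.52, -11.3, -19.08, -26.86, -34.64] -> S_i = -3.52 + -7.78*i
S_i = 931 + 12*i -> [931, 943, 955, 967, 979]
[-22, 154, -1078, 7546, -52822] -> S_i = -22*-7^i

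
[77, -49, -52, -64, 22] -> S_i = Random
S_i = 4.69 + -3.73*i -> [4.69, 0.96, -2.77, -6.5, -10.23]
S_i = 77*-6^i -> [77, -462, 2772, -16632, 99792]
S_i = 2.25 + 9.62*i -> [2.25, 11.87, 21.49, 31.11, 40.73]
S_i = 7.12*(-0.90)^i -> [7.12, -6.41, 5.77, -5.19, 4.67]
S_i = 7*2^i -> [7, 14, 28, 56, 112]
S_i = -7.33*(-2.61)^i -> [-7.33, 19.13, -49.93, 130.32, -340.15]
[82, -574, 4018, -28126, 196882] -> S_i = 82*-7^i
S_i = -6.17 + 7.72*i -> [-6.17, 1.55, 9.27, 16.99, 24.71]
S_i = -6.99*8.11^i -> [-6.99, -56.69, -459.75, -3728.55, -30238.52]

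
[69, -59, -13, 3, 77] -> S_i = Random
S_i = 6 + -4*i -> [6, 2, -2, -6, -10]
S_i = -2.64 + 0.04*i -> [-2.64, -2.6, -2.56, -2.52, -2.48]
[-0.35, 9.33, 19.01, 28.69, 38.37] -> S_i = -0.35 + 9.68*i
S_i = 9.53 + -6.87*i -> [9.53, 2.66, -4.21, -11.08, -17.95]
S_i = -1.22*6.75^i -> [-1.22, -8.24, -55.59, -375.21, -2532.65]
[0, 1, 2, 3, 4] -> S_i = 0 + 1*i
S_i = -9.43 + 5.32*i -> [-9.43, -4.11, 1.21, 6.53, 11.85]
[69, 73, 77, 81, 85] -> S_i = 69 + 4*i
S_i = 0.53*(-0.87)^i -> [0.53, -0.46, 0.4, -0.35, 0.3]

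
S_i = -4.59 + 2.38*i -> [-4.59, -2.21, 0.17, 2.55, 4.93]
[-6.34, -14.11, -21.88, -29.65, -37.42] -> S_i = -6.34 + -7.77*i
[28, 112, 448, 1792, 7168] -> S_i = 28*4^i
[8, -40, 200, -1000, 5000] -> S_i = 8*-5^i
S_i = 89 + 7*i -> [89, 96, 103, 110, 117]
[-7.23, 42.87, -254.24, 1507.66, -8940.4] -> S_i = -7.23*(-5.93)^i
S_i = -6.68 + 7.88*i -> [-6.68, 1.2, 9.08, 16.96, 24.84]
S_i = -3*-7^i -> [-3, 21, -147, 1029, -7203]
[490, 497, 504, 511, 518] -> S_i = 490 + 7*i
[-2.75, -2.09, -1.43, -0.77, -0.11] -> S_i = -2.75 + 0.66*i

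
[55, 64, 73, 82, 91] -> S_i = 55 + 9*i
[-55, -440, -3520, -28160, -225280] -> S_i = -55*8^i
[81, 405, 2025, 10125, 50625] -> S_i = 81*5^i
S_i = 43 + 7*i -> [43, 50, 57, 64, 71]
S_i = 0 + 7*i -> [0, 7, 14, 21, 28]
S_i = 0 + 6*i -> [0, 6, 12, 18, 24]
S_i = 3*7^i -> [3, 21, 147, 1029, 7203]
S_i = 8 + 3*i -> [8, 11, 14, 17, 20]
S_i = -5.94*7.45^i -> [-5.94, -44.25, -329.68, -2456.15, -18298.33]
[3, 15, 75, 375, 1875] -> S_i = 3*5^i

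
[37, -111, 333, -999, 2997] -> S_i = 37*-3^i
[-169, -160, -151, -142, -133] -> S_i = -169 + 9*i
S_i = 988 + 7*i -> [988, 995, 1002, 1009, 1016]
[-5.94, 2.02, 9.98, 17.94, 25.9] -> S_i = -5.94 + 7.96*i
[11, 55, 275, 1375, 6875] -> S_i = 11*5^i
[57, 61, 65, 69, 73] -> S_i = 57 + 4*i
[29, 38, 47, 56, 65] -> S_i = 29 + 9*i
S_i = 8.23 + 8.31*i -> [8.23, 16.54, 24.85, 33.16, 41.47]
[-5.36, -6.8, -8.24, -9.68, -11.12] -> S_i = -5.36 + -1.44*i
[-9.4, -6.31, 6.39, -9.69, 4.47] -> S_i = Random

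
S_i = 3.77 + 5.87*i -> [3.77, 9.64, 15.51, 21.38, 27.25]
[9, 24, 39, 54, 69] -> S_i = 9 + 15*i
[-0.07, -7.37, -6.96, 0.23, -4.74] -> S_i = Random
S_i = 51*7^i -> [51, 357, 2499, 17493, 122451]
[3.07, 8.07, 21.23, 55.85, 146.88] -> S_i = 3.07*2.63^i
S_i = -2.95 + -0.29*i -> [-2.95, -3.24, -3.53, -3.82, -4.11]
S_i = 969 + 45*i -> [969, 1014, 1059, 1104, 1149]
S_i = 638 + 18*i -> [638, 656, 674, 692, 710]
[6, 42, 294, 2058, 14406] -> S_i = 6*7^i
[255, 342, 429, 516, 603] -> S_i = 255 + 87*i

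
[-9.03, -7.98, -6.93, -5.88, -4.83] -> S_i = -9.03 + 1.05*i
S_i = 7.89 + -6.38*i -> [7.89, 1.51, -4.87, -11.25, -17.63]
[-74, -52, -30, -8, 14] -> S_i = -74 + 22*i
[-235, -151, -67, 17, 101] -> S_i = -235 + 84*i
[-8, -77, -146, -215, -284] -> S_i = -8 + -69*i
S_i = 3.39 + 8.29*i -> [3.39, 11.68, 19.97, 28.26, 36.55]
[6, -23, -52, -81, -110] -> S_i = 6 + -29*i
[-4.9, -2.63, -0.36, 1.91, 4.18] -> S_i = -4.90 + 2.27*i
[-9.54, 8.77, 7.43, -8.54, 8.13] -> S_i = Random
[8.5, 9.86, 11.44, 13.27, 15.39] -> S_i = 8.50*1.16^i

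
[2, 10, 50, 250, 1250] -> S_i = 2*5^i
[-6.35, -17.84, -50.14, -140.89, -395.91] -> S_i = -6.35*2.81^i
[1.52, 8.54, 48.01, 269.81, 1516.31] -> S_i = 1.52*5.62^i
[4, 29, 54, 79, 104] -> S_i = 4 + 25*i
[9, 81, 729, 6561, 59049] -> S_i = 9*9^i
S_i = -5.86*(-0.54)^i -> [-5.86, 3.16, -1.71, 0.92, -0.5]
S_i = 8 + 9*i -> [8, 17, 26, 35, 44]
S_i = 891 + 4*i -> [891, 895, 899, 903, 907]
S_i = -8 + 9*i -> [-8, 1, 10, 19, 28]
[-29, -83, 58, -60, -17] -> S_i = Random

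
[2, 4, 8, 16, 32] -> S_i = 2*2^i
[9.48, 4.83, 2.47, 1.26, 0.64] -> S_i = 9.48*0.51^i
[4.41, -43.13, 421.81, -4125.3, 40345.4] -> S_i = 4.41*(-9.78)^i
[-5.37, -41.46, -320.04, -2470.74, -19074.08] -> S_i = -5.37*7.72^i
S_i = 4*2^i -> [4, 8, 16, 32, 64]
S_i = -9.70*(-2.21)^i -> [-9.7, 21.44, -47.38, 104.7, -231.39]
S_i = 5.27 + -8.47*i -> [5.27, -3.2, -11.67, -20.14, -28.61]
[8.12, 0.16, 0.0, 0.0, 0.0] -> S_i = 8.12*0.02^i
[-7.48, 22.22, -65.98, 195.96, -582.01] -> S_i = -7.48*(-2.97)^i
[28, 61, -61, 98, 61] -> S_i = Random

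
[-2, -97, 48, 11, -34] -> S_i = Random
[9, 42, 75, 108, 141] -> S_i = 9 + 33*i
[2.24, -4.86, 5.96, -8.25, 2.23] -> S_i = Random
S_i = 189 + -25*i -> [189, 164, 139, 114, 89]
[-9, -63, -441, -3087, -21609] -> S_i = -9*7^i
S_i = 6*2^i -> [6, 12, 24, 48, 96]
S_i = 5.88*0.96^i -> [5.88, 5.64, 5.42, 5.2, 4.99]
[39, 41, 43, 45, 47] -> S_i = 39 + 2*i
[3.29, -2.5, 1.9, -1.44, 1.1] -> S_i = 3.29*(-0.76)^i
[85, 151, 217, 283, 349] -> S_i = 85 + 66*i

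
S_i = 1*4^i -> [1, 4, 16, 64, 256]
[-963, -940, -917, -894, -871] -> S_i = -963 + 23*i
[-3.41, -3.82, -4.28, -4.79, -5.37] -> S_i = -3.41*1.12^i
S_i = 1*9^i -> [1, 9, 81, 729, 6561]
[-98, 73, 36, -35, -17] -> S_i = Random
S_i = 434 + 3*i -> [434, 437, 440, 443, 446]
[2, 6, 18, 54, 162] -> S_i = 2*3^i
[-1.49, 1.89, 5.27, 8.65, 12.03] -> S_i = -1.49 + 3.38*i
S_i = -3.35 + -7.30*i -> [-3.35, -10.65, -17.95, -25.25, -32.55]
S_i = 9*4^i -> [9, 36, 144, 576, 2304]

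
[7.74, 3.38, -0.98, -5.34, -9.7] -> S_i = 7.74 + -4.36*i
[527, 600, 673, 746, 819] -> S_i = 527 + 73*i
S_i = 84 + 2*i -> [84, 86, 88, 90, 92]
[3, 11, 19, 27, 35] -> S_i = 3 + 8*i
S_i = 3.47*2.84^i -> [3.47, 9.85, 27.99, 79.48, 225.74]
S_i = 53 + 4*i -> [53, 57, 61, 65, 69]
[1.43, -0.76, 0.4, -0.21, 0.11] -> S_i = 1.43*(-0.53)^i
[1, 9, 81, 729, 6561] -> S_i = 1*9^i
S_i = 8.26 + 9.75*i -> [8.26, 18.01, 27.76, 37.51, 47.26]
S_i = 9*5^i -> [9, 45, 225, 1125, 5625]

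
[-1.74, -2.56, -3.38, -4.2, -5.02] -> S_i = -1.74 + -0.82*i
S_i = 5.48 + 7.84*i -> [5.48, 13.32, 21.16, 29.0, 36.84]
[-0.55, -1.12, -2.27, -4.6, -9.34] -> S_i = -0.55*2.03^i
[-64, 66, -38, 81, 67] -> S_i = Random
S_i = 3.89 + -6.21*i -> [3.89, -2.32, -8.53, -14.74, -20.95]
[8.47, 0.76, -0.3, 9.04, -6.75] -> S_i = Random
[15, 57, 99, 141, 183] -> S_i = 15 + 42*i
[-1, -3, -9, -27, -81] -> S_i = -1*3^i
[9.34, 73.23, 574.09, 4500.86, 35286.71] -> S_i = 9.34*7.84^i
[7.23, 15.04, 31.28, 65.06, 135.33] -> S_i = 7.23*2.08^i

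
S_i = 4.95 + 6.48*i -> [4.95, 11.43, 17.91, 24.39, 30.87]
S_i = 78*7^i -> [78, 546, 3822, 26754, 187278]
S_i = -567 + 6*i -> [-567, -561, -555, -549, -543]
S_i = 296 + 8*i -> [296, 304, 312, 320, 328]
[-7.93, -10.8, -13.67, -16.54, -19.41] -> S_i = -7.93 + -2.87*i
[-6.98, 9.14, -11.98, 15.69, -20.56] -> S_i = -6.98*(-1.31)^i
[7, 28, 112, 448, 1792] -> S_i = 7*4^i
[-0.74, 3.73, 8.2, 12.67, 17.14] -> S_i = -0.74 + 4.47*i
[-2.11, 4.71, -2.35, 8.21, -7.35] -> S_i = Random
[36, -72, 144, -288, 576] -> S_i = 36*-2^i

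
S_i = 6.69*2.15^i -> [6.69, 14.38, 30.92, 66.49, 142.95]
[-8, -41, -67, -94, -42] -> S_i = Random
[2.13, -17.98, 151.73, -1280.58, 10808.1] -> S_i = 2.13*(-8.44)^i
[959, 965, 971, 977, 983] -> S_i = 959 + 6*i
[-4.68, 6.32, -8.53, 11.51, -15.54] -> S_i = -4.68*(-1.35)^i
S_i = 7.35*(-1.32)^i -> [7.35, -9.7, 12.81, -16.9, 22.31]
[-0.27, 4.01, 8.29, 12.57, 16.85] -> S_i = -0.27 + 4.28*i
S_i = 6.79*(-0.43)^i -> [6.79, -2.92, 1.26, -0.54, 0.23]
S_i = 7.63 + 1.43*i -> [7.63, 9.06, 10.49, 11.92, 13.35]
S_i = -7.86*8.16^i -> [-7.86, -64.14, -523.36, -4270.64, -34848.43]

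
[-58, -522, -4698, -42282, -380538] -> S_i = -58*9^i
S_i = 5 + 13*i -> [5, 18, 31, 44, 57]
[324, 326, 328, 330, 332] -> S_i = 324 + 2*i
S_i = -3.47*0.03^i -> [-3.47, -0.1, -0.0, -0.0, -0.0]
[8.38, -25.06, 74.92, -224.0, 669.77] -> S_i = 8.38*(-2.99)^i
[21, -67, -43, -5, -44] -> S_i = Random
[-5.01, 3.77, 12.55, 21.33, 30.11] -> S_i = -5.01 + 8.78*i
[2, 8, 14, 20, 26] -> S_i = 2 + 6*i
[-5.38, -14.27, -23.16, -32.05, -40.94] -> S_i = -5.38 + -8.89*i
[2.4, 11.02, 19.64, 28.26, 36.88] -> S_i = 2.40 + 8.62*i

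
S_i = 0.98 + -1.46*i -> [0.98, -0.48, -1.94, -3.4, -4.86]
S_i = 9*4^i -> [9, 36, 144, 576, 2304]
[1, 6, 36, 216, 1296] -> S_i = 1*6^i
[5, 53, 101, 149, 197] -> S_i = 5 + 48*i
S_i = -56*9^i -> [-56, -504, -4536, -40824, -367416]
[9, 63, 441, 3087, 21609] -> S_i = 9*7^i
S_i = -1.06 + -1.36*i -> [-1.06, -2.42, -3.78, -5.14, -6.5]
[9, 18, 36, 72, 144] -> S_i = 9*2^i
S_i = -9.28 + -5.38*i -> [-9.28, -14.66, -20.04, -25.42, -30.8]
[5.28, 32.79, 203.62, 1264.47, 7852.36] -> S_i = 5.28*6.21^i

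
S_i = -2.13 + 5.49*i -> [-2.13, 3.36, 8.85, 14.34, 19.83]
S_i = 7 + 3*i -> [7, 10, 13, 16, 19]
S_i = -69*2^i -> [-69, -138, -276, -552, -1104]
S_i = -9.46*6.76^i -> [-9.46, -63.95, -432.3, -2922.34, -19755.04]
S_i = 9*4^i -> [9, 36, 144, 576, 2304]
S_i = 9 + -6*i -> [9, 3, -3, -9, -15]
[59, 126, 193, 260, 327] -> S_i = 59 + 67*i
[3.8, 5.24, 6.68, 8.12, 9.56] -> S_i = 3.80 + 1.44*i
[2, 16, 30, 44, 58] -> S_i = 2 + 14*i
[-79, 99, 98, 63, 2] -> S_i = Random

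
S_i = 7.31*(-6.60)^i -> [7.31, -48.25, 318.42, -2101.6, 13870.53]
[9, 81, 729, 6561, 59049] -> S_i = 9*9^i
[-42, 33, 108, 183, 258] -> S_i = -42 + 75*i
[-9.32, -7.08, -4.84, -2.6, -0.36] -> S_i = -9.32 + 2.24*i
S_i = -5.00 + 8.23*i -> [-5.0, 3.23, 11.46, 19.69, 27.92]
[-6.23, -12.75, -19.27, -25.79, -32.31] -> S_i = -6.23 + -6.52*i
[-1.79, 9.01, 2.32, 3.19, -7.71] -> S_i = Random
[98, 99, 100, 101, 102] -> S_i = 98 + 1*i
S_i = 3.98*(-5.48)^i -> [3.98, -21.81, 119.52, -654.98, 3589.26]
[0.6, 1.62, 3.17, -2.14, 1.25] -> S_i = Random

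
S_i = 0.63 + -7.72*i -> [0.63, -7.09, -14.81, -22.53, -30.25]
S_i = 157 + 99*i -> [157, 256, 355, 454, 553]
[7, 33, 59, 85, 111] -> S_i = 7 + 26*i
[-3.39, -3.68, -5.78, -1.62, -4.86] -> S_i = Random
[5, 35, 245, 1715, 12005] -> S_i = 5*7^i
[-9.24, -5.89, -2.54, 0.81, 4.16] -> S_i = -9.24 + 3.35*i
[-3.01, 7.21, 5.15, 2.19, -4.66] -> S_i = Random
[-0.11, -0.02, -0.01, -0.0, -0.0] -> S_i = -0.11*0.22^i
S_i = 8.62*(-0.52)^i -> [8.62, -4.48, 2.33, -1.21, 0.63]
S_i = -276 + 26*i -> [-276, -250, -224, -198, -172]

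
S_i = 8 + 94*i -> [8, 102, 196, 290, 384]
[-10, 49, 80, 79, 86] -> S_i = Random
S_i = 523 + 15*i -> [523, 538, 553, 568, 583]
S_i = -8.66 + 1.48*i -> [-8.66, -7.18, -5.7, -4.22, -2.74]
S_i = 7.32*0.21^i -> [7.32, 1.54, 0.32, 0.07, 0.01]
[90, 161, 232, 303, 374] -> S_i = 90 + 71*i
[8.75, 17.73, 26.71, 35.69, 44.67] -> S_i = 8.75 + 8.98*i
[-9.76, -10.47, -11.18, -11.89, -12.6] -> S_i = -9.76 + -0.71*i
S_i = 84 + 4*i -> [84, 88, 92, 96, 100]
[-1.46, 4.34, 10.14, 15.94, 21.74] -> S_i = -1.46 + 5.80*i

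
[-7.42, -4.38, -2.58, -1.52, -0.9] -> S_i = -7.42*0.59^i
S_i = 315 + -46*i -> [315, 269, 223, 177, 131]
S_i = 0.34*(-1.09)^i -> [0.34, -0.37, 0.4, -0.44, 0.48]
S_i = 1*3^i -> [1, 3, 9, 27, 81]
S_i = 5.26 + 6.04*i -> [5.26, 11.3, 17.34, 23.38, 29.42]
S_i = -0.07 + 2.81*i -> [-0.07, 2.74, 5.55, 8.36, 11.17]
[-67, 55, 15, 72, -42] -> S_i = Random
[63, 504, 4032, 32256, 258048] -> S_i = 63*8^i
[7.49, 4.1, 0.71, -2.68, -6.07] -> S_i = 7.49 + -3.39*i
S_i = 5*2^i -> [5, 10, 20, 40, 80]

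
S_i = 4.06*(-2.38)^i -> [4.06, -9.66, 23.0, -54.73, 130.27]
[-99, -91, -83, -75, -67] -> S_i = -99 + 8*i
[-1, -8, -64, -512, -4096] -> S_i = -1*8^i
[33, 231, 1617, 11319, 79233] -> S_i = 33*7^i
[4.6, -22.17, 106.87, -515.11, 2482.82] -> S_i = 4.60*(-4.82)^i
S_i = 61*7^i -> [61, 427, 2989, 20923, 146461]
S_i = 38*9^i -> [38, 342, 3078, 27702, 249318]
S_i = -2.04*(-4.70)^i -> [-2.04, 9.59, -45.06, 211.8, -995.45]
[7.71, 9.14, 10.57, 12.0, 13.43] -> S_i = 7.71 + 1.43*i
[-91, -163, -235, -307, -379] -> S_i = -91 + -72*i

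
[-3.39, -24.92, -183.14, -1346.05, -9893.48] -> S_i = -3.39*7.35^i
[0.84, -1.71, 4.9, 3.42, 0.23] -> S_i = Random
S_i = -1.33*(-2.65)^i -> [-1.33, 3.52, -9.34, 24.75, -65.59]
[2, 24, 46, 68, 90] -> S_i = 2 + 22*i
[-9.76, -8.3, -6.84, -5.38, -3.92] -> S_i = -9.76 + 1.46*i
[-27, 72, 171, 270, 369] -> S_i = -27 + 99*i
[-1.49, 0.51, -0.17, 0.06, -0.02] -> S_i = -1.49*(-0.34)^i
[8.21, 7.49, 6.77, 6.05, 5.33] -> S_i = 8.21 + -0.72*i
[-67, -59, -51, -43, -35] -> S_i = -67 + 8*i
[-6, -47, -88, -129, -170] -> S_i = -6 + -41*i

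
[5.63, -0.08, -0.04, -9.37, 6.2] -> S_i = Random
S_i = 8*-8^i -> [8, -64, 512, -4096, 32768]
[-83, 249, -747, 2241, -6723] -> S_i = -83*-3^i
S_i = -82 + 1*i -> [-82, -81, -80, -79, -78]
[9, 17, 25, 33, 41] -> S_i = 9 + 8*i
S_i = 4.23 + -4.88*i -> [4.23, -0.65, -5.53, -10.41, -15.29]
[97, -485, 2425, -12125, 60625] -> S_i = 97*-5^i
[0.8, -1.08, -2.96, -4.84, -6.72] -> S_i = 0.80 + -1.88*i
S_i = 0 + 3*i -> [0, 3, 6, 9, 12]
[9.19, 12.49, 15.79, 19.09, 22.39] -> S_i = 9.19 + 3.30*i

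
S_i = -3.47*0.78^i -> [-3.47, -2.71, -2.11, -1.65, -1.28]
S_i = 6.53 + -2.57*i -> [6.53, 3.96, 1.39, -1.18, -3.75]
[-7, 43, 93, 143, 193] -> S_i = -7 + 50*i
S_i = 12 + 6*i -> [12, 18, 24, 30, 36]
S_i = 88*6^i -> [88, 528, 3168, 19008, 114048]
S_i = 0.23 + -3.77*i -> [0.23, -3.54, -7.31, -11.08, -14.85]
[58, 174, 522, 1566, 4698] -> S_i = 58*3^i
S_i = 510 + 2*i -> [510, 512, 514, 516, 518]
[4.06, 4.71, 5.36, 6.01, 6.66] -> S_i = 4.06 + 0.65*i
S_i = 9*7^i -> [9, 63, 441, 3087, 21609]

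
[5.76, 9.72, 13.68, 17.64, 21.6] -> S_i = 5.76 + 3.96*i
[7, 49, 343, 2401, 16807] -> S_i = 7*7^i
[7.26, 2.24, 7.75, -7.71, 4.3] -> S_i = Random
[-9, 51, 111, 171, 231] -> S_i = -9 + 60*i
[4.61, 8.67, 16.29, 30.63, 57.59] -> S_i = 4.61*1.88^i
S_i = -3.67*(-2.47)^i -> [-3.67, 9.06, -22.39, 55.3, -136.6]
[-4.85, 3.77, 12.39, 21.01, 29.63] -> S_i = -4.85 + 8.62*i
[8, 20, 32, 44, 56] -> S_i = 8 + 12*i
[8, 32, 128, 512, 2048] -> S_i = 8*4^i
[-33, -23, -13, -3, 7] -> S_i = -33 + 10*i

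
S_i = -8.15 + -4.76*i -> [-8.15, -12.91, -17.67, -22.43, -27.19]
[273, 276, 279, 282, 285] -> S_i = 273 + 3*i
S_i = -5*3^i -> [-5, -15, -45, -135, -405]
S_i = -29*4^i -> [-29, -116, -464, -1856, -7424]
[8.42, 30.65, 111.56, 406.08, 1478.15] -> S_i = 8.42*3.64^i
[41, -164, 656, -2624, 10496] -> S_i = 41*-4^i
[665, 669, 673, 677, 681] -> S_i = 665 + 4*i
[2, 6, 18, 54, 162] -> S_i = 2*3^i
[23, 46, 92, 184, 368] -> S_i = 23*2^i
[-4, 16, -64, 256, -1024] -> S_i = -4*-4^i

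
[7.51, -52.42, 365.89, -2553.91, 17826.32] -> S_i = 7.51*(-6.98)^i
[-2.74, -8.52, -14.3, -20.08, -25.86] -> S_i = -2.74 + -5.78*i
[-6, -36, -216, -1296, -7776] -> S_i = -6*6^i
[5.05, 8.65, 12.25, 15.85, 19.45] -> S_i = 5.05 + 3.60*i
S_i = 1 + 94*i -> [1, 95, 189, 283, 377]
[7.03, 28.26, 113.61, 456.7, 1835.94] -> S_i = 7.03*4.02^i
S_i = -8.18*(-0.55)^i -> [-8.18, 4.5, -2.47, 1.36, -0.75]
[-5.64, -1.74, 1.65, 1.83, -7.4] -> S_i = Random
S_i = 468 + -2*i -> [468, 466, 464, 462, 460]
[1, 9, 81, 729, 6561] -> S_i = 1*9^i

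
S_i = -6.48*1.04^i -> [-6.48, -6.74, -7.01, -7.29, -7.58]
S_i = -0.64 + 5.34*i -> [-0.64, 4.7, 10.04, 15.38, 20.72]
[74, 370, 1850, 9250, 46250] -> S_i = 74*5^i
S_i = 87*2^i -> [87, 174, 348, 696, 1392]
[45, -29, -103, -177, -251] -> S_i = 45 + -74*i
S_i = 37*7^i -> [37, 259, 1813, 12691, 88837]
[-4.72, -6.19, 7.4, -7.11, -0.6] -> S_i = Random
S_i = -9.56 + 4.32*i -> [-9.56, -5.24, -0.92, 3.4, 7.72]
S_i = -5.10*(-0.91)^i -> [-5.1, 4.64, -4.22, 3.84, -3.5]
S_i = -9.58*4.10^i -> [-9.58, -39.28, -161.04, -660.26, -2707.08]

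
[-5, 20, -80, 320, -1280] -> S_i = -5*-4^i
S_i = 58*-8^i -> [58, -464, 3712, -29696, 237568]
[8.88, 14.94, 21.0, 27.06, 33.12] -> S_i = 8.88 + 6.06*i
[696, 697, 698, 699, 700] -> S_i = 696 + 1*i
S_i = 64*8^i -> [64, 512, 4096, 32768, 262144]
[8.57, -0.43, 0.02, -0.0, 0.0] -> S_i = 8.57*(-0.05)^i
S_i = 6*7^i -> [6, 42, 294, 2058, 14406]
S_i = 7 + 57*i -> [7, 64, 121, 178, 235]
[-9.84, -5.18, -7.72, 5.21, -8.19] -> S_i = Random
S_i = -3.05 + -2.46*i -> [-3.05, -5.51, -7.97, -10.43, -12.89]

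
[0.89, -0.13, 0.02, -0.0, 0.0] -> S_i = 0.89*(-0.15)^i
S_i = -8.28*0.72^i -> [-8.28, -5.96, -4.29, -3.09, -2.23]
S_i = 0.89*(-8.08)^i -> [0.89, -7.19, 58.1, -469.49, 3793.46]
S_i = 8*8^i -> [8, 64, 512, 4096, 32768]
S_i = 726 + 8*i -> [726, 734, 742, 750, 758]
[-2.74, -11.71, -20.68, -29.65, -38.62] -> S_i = -2.74 + -8.97*i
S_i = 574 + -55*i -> [574, 519, 464, 409, 354]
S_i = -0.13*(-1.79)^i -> [-0.13, 0.23, -0.42, 0.75, -1.33]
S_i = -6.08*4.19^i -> [-6.08, -25.48, -106.74, -447.25, -1873.96]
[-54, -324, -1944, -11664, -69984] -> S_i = -54*6^i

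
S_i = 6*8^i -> [6, 48, 384, 3072, 24576]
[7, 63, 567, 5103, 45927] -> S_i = 7*9^i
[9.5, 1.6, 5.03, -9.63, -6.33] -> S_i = Random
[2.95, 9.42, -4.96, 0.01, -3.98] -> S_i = Random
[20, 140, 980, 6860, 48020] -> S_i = 20*7^i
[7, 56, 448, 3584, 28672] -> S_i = 7*8^i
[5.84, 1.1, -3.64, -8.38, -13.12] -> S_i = 5.84 + -4.74*i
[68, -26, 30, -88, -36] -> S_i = Random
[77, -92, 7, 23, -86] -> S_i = Random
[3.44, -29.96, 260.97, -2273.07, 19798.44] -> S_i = 3.44*(-8.71)^i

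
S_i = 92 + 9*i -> [92, 101, 110, 119, 128]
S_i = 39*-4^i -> [39, -156, 624, -2496, 9984]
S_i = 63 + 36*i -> [63, 99, 135, 171, 207]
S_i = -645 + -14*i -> [-645, -659, -673, -687, -701]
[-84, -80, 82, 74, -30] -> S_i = Random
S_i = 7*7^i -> [7, 49, 343, 2401, 16807]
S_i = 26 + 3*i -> [26, 29, 32, 35, 38]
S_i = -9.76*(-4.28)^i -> [-9.76, 41.77, -178.79, 765.21, -3275.1]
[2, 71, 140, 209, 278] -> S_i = 2 + 69*i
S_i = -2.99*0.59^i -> [-2.99, -1.76, -1.04, -0.61, -0.36]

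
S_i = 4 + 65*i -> [4, 69, 134, 199, 264]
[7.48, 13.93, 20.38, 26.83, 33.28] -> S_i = 7.48 + 6.45*i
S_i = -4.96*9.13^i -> [-4.96, -45.28, -413.45, -3774.8, -34463.93]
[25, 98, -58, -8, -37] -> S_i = Random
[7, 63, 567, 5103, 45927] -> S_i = 7*9^i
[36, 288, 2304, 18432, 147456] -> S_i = 36*8^i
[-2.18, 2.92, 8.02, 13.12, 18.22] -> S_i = -2.18 + 5.10*i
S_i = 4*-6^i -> [4, -24, 144, -864, 5184]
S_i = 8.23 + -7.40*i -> [8.23, 0.83, -6.57, -13.97, -21.37]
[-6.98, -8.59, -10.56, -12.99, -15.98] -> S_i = -6.98*1.23^i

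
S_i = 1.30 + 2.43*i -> [1.3, 3.73, 6.16, 8.59, 11.02]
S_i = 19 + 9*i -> [19, 28, 37, 46, 55]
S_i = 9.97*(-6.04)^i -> [9.97, -60.22, 363.72, -2196.88, 13269.14]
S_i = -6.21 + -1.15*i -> [-6.21, -7.36, -8.51, -9.66, -10.81]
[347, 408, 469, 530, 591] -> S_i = 347 + 61*i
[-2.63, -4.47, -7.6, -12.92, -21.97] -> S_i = -2.63*1.70^i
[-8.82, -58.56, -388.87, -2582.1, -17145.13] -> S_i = -8.82*6.64^i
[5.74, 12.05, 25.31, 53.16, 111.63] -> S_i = 5.74*2.10^i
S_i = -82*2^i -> [-82, -164, -328, -656, -1312]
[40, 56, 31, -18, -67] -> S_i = Random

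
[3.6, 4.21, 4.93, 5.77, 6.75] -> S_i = 3.60*1.17^i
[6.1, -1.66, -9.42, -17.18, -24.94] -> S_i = 6.10 + -7.76*i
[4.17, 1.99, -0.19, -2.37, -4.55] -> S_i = 4.17 + -2.18*i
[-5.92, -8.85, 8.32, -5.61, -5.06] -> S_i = Random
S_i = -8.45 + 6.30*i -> [-8.45, -2.15, 4.15, 10.45, 16.75]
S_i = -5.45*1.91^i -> [-5.45, -10.41, -19.88, -37.97, -72.53]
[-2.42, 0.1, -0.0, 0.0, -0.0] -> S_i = -2.42*(-0.04)^i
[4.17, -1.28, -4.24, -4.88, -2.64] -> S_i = Random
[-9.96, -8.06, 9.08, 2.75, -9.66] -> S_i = Random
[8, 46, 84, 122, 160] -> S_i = 8 + 38*i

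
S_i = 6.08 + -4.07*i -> [6.08, 2.01, -2.06, -6.13, -10.2]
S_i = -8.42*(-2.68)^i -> [-8.42, 22.57, -60.48, 162.08, -434.36]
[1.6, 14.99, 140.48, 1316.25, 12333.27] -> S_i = 1.60*9.37^i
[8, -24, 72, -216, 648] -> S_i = 8*-3^i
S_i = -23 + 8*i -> [-23, -15, -7, 1, 9]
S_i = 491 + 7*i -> [491, 498, 505, 512, 519]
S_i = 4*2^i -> [4, 8, 16, 32, 64]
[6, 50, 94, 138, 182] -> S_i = 6 + 44*i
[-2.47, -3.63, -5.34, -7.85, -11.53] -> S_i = -2.47*1.47^i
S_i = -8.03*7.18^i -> [-8.03, -57.66, -413.97, -2972.27, -21340.93]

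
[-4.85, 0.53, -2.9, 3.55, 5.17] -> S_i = Random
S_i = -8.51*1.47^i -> [-8.51, -12.51, -18.39, -27.03, -39.74]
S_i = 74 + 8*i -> [74, 82, 90, 98, 106]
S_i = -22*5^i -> [-22, -110, -550, -2750, -13750]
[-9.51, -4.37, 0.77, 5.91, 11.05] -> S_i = -9.51 + 5.14*i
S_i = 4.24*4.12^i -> [4.24, 17.47, 71.97, 296.52, 1221.67]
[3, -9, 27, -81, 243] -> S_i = 3*-3^i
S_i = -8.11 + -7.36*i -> [-8.11, -15.47, -22.83, -30.19, -37.55]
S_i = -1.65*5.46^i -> [-1.65, -9.01, -49.19, -268.57, -1466.41]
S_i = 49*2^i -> [49, 98, 196, 392, 784]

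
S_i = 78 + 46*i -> [78, 124, 170, 216, 262]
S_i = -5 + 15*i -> [-5, 10, 25, 40, 55]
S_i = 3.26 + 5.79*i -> [3.26, 9.05, 14.84, 20.63, 26.42]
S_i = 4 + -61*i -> [4, -57, -118, -179, -240]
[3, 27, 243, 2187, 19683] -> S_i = 3*9^i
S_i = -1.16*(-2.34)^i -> [-1.16, 2.71, -6.35, 14.86, -34.78]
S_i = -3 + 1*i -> [-3, -2, -1, 0, 1]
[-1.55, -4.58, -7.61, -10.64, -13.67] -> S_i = -1.55 + -3.03*i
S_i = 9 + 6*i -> [9, 15, 21, 27, 33]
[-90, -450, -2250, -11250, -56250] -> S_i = -90*5^i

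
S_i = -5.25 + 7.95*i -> [-5.25, 2.7, 10.65, 18.6, 26.55]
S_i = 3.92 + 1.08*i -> [3.92, 5.0, 6.08, 7.16, 8.24]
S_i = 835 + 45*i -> [835, 880, 925, 970, 1015]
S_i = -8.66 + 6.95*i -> [-8.66, -1.71, 5.24, 12.19, 19.14]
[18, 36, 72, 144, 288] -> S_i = 18*2^i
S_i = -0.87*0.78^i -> [-0.87, -0.68, -0.53, -0.41, -0.32]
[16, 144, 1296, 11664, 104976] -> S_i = 16*9^i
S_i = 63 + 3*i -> [63, 66, 69, 72, 75]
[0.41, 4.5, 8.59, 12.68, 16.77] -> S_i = 0.41 + 4.09*i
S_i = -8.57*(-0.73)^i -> [-8.57, 6.26, -4.57, 3.33, -2.43]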